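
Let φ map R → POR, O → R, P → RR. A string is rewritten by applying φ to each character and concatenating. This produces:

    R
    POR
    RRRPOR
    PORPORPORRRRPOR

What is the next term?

RRRPORRRRPORRRRPORPORPORPORRRRPOR

Applying the rule to each of the 15 symbols of PORPORPORRRRPOR gives the pieces RR R POR RR R POR RR R POR POR POR POR RR R POR, which concatenate to the answer.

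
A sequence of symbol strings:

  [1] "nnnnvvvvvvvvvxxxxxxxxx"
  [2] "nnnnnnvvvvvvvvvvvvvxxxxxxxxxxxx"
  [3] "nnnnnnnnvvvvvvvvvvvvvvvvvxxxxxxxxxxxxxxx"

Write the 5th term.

nnnnnnnnnnnnvvvvvvvvvvvvvvvvvvvvvvvvvxxxxxxxxxxxxxxxxxxxxx

Term n consists of 2n n's, followed by 4n+1 v's, followed by 3n+3 x's, where the shown terms are n = 2, 3, 4.
For term 5, n = 6, so the run lengths are 12, 25, 21.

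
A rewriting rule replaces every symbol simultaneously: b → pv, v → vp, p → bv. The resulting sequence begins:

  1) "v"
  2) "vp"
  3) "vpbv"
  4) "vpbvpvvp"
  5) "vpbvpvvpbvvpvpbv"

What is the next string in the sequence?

vpbvpvvpbvvpvpbvpvvpvpbvvpbvpvvp

Replace each of the 16 characters of vpbvpvvpbvvpvpbv in place — vp bv pv vp bv vp vp bv pv vp vp bv vp bv pv vp — and concatenate.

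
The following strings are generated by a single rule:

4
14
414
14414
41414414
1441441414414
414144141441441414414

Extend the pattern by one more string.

Each term (from the third on) is the two preceding terms concatenated in order: term 3 = 4·14 = 414.
So term 8 is 1441441414414·414144141441441414414.

1441441414414414144141441441414414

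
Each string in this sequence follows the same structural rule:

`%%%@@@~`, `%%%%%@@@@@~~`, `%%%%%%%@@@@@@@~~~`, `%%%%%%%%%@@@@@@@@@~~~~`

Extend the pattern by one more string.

The n-th term is 2n+1 %'s then 2n+1 @'s then n ~'s (n = 1, 2, …).
For the next term, n = 5, so the run lengths are 11, 11, 5.

%%%%%%%%%%%@@@@@@@@@@@~~~~~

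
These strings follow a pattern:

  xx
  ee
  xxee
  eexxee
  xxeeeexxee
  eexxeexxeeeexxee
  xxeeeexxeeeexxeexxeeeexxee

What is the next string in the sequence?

eexxeexxeeeexxeexxeeeexxeeeexxeexxeeeexxee

This is a Fibonacci-style word recurrence s(k) = s(k−2)·s(k−1): e.g. xx·ee = xxee.
So term 8 is eexxeexxeeeexxee·xxeeeexxeeeexxeexxeeeexxee.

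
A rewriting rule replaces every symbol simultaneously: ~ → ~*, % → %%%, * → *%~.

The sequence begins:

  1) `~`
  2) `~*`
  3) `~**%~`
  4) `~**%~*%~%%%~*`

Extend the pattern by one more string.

~**%~*%~%%%~**%~%%%~*%%%%%%%%%~**%~

Replace each of the 13 characters of ~**%~*%~%%%~* in place — ~* *%~ *%~ %%% ~* *%~ %%% ~* %%% %%% %%% ~* *%~ — and concatenate.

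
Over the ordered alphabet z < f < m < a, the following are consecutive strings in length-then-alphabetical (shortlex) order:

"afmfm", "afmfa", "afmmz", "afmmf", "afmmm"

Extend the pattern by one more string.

The successor of afmmm increments the rightmost position that isn't already a and resets every position after it to z.

afmma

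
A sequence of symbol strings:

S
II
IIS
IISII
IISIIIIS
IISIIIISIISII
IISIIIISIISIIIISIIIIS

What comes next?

IISIIIISIISIIIISIIIISIISIIIISIISII

This is a Fibonacci-style word recurrence s(k) = s(k−1)·s(k−2): e.g. II·S = IIS.
The next term joins IISIIIISIISIIIISIIIIS and IISIIIISIISII.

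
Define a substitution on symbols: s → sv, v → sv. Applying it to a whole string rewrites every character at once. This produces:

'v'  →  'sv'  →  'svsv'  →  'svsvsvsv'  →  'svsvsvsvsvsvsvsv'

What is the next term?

svsvsvsvsvsvsvsvsvsvsvsvsvsvsvsv

φ(svsvsvsvsvsvsvsv) expands symbol-by-symbol to sv sv sv sv sv sv sv sv sv sv sv sv sv sv sv sv; joining the 16 pieces gives the next term.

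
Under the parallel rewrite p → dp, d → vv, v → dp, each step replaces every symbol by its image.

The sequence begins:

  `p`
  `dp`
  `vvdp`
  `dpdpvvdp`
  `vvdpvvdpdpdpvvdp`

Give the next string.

Rewriting the 16 symbols of vvdpvvdpdpdpvvdp one by one yields dp dp vv dp dp dp vv dp vv dp vv dp dp dp vv dp; concatenated:

dpdpvvdpdpdpvvdpvvdpvvdpdpdpvvdp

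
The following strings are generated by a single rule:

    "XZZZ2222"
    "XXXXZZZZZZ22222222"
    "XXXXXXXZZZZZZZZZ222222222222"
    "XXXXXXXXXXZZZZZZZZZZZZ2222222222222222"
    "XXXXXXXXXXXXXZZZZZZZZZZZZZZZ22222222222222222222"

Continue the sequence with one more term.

XXXXXXXXXXXXXXXXZZZZZZZZZZZZZZZZZZ222222222222222222222222

The n-th term is 3n-2 X's then 3n Z's then 4n 2's (n = 1, 2, …).
Setting n = 6 gives 16, 18, 24 characters in each block.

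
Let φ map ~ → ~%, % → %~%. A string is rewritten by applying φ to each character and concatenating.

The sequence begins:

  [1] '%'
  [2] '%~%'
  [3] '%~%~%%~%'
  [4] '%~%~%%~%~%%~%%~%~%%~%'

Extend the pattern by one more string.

Replace each of the 21 characters of %~%~%%~%~%%~%%~%~%%~% in place — %~% ~% %~% ~% %~% %~% ~% %~% ~% %~% %~% ~% %~% %~% ~% %~% ~% %~% %~% ~% %~% — and concatenate.

%~%~%%~%~%%~%%~%~%%~%~%%~%%~%~%%~%%~%~%%~%~%%~%%~%~%%~%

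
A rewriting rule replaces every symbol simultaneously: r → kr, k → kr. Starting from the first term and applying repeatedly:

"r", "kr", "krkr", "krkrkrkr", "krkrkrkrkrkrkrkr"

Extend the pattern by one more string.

Rewriting the 16 symbols of krkrkrkrkrkrkrkr one by one yields kr kr kr kr kr kr kr kr kr kr kr kr kr kr kr kr; concatenated:

krkrkrkrkrkrkrkrkrkrkrkrkrkrkrkr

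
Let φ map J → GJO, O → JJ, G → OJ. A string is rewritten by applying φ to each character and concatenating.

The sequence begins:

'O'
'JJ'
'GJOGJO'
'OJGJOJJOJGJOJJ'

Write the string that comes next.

JJGJOOJGJOJJGJOGJOJJGJOOJGJOJJGJOGJO

Replace each of the 14 characters of OJGJOJJOJGJOJJ in place — JJ GJO OJ GJO JJ GJO GJO JJ GJO OJ GJO JJ GJO GJO — and concatenate.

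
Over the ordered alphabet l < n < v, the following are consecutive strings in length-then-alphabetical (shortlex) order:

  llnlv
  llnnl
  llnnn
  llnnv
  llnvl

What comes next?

llnvn

Find the rightmost character of llnvl below v, bump it to the next letter, and reset everything to its right to l.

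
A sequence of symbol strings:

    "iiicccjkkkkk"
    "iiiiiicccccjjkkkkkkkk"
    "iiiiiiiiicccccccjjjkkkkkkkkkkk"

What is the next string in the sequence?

iiiiiiiiiiiicccccccccjjjjkkkkkkkkkkkkkk

Reading off run lengths: i runs 3, 6, 9; c runs 3, 5, 7; j runs 1, 2, 3; k runs 5, 8, 11 — each is linear in n (n = 1, 2, …).
Setting n = 4 gives 12, 9, 4, 14 characters in each block.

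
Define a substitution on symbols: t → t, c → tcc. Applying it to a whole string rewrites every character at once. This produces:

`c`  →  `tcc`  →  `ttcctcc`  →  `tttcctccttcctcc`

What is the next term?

ttttcctccttcctcctttcctccttcctcc

Replace each of the 15 characters of tttcctccttcctcc in place — t t t tcc tcc t tcc tcc t t tcc tcc t tcc tcc — and concatenate.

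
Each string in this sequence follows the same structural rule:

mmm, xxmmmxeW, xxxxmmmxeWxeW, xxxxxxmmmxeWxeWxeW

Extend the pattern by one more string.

xxxxxxxxmmmxeWxeWxeWxeW

s(k+1) = xx·s(k)·xeW, so each term gains xx as a prefix and xeW as a suffix.
One more step from xxxxxxmmmxeWxeWxeW gives the answer.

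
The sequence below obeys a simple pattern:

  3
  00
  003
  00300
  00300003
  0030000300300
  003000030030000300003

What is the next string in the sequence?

0030000300300003000030030000300300

This is a Fibonacci-style word recurrence s(k) = s(k−1)·s(k−2): e.g. 00·3 = 003.
So term 8 is 003000030030000300003·0030000300300.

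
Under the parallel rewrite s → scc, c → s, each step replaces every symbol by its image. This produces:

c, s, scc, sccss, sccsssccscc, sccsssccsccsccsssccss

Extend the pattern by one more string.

Rewriting the 21 symbols of sccsssccsccsccsssccss one by one yields scc s s scc scc scc s s scc s s scc s s scc scc scc s s scc scc; concatenated:

sccsssccsccsccsssccsssccsssccsccsccsssccscc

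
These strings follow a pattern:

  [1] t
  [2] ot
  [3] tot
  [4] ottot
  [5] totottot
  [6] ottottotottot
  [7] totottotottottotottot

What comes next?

ottottotottottotottotottottotottot

From term 3 onward, concatenate the second-to-last term with the last: t·ot = tot, ot·tot = ottot, …
So term 8 is ottottotottot·totottotottottotottot.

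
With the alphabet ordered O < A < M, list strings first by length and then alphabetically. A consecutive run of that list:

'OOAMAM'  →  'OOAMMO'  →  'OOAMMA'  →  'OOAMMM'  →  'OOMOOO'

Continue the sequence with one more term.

OOMOOA

The successor of OOMOOO increments the rightmost position that isn't already M and resets every position after it to O.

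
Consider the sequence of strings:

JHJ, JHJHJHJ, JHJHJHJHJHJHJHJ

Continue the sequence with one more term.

JHJHJHJHJHJHJHJHJHJHJHJHJHJHJHJ

s(k+1) = s(k)·H·s(k) — each term doubles the last with 'H' between the halves.
So the next term is two copies of JHJHJHJHJHJHJHJ with 'H' between the halves.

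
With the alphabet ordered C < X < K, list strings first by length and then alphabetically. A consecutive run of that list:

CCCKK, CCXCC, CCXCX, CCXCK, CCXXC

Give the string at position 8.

CCXKC

Stepping forward 3 times from CCXXC: CCXXC → CCXXX → CCXXK, then the target.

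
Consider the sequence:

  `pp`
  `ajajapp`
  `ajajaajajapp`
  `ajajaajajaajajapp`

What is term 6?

ajajaajajaajajaajajaajajapp

Every step adds ajaja at the front: s(k+1) = ajaja·s(k).
From ajajaajajaajajapp, 2 further steps: ajajaajajaajajapp → ajajaajajaajajaajajapp → (answer).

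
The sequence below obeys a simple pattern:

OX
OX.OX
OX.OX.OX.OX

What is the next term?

Each string is two copies of the previous one joined by '.'.
Doubling OX.OX.OX.OX with '.' between the halves:

OX.OX.OX.OX.OX.OX.OX.OX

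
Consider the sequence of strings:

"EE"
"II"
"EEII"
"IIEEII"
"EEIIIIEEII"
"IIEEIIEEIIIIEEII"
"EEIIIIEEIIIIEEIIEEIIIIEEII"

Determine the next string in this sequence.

IIEEIIEEIIIIEEIIEEIIIIEEIIIIEEIIEEIIIIEEII

From term 3 onward, concatenate the second-to-last term with the last: EE·II = EEII, II·EEII = IIEEII, …
Continuing: IIEEIIEEIIIIEEII · EEIIIIEEIIIIEEIIEEIIIIEEII gives term 8.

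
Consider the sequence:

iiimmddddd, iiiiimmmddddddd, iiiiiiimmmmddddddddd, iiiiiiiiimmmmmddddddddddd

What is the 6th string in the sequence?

The n-th term is 2n-1 i's then n m's then 2n+1 d's, where the shown terms are n = 2, 3, 4, 5.
At n = 7 the blocks have lengths 13, 7, 15.

iiiiiiiiiiiiimmmmmmmddddddddddddddd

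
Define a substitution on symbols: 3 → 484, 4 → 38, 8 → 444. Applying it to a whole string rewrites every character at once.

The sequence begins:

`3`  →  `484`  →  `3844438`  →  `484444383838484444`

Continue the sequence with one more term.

φ(484444383838484444) expands symbol-by-symbol to 38 444 38 38 38 38 484 444 484 444 484 444 38 444 38 38 38 38; joining the 18 pieces gives the next term.

38444383838384844444844444844443844438383838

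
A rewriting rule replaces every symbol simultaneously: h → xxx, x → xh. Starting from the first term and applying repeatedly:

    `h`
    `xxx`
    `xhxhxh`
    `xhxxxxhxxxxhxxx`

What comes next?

Replace each of the 15 characters of xhxxxxhxxxxhxxx in place — xh xxx xh xh xh xh xxx xh xh xh xh xxx xh xh xh — and concatenate.

xhxxxxhxhxhxhxxxxhxhxhxhxxxxhxhxh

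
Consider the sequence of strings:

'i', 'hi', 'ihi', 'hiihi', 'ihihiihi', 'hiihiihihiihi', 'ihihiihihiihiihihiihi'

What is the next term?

hiihiihihiihiihihiihihiihiihihiihi

From term 3 onward, concatenate the second-to-last term with the last: i·hi = ihi, hi·ihi = hiihi, …
So term 8 is hiihiihihiihi·ihihiihihiihiihihiihi.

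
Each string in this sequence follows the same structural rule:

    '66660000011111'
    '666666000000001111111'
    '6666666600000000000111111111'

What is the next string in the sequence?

66666666660000000000000011111111111

Reading off run lengths: 6 runs 4, 6, 8; 0 runs 5, 8, 11; 1 runs 5, 7, 9 — each is linear in n, where the shown terms are n = 2, 3, 4.
Setting n = 5 gives 10, 14, 11 characters in each block.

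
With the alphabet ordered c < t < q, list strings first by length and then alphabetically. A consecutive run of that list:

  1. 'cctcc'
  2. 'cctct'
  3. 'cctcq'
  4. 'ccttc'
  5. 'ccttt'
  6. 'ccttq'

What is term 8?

Stepping forward 2 times from ccttq: ccttq → cctqc, then the target.

cctqt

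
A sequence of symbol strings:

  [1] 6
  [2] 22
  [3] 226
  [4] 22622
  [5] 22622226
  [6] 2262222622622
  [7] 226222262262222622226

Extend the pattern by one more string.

From term 3 onward, concatenate the last term with the second-to-last: 22·6 = 226, 226·22 = 22622, …
The next term joins 226222262262222622226 and 2262222622622.

2262222622622226222262262222622622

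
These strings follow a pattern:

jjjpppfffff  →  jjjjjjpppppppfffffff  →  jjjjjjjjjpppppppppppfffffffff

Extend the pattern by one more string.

jjjjjjjjjjjjpppppppppppppppfffffffffff

Reading off run lengths: j runs 3, 6, 9; p runs 3, 7, 11; f runs 5, 7, 9 — each is linear in n (n = 1, 2, …).
Setting n = 4 gives 12, 15, 11 characters in each block.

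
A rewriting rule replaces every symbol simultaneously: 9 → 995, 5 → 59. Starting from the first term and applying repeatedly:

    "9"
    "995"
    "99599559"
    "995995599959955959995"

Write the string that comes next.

Rewriting the 21 symbols of 995995599959955959995 one by one yields 995 995 59 995 995 59 59 995 995 995 59 995 995 59 59 995 59 995 995 995 59; concatenated:

9959955999599559599959959955999599559599955999599599559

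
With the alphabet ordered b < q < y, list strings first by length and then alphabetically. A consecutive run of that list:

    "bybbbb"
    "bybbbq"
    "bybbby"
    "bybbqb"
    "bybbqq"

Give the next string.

bybbqy

Treat bybbqq as a base-3 numeral over the given alphabet and add one, carrying through any trailing y's.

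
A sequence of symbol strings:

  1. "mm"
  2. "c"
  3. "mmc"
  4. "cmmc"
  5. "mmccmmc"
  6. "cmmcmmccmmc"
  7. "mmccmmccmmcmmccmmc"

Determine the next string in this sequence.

This is a Fibonacci-style word recurrence s(k) = s(k−2)·s(k−1): e.g. mm·c = mmc.
So term 8 is cmmcmmccmmc·mmccmmccmmcmmccmmc.

cmmcmmccmmcmmccmmccmmcmmccmmc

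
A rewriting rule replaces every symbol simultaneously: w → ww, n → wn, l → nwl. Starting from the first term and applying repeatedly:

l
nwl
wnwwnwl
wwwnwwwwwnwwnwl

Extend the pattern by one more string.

wwwwwwwnwwwwwwwwwwwnwwwwwnwwnwl

Applying the rule to each of the 15 symbols of wwwnwwwwwnwwnwl gives the pieces ww ww ww wn ww ww ww ww ww wn ww ww wn ww nwl, which concatenate to the answer.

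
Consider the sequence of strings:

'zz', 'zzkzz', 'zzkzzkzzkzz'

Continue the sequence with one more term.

zzkzzkzzkzzkzzkzzkzzkzz

Each string is two copies of the previous one joined by 'k'.
One more doubling of zzkzzkzzkzz gives the answer.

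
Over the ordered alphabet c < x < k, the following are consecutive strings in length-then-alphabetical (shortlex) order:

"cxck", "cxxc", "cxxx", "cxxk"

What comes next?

Find the rightmost character of cxxk below k, bump it to the next letter, and reset everything to its right to c.

cxkc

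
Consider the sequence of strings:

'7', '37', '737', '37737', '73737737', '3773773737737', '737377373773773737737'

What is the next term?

This is a Fibonacci-style word recurrence s(k) = s(k−2)·s(k−1): e.g. 7·37 = 737.
The next term joins 3773773737737 and 737377373773773737737.

3773773737737737377373773773737737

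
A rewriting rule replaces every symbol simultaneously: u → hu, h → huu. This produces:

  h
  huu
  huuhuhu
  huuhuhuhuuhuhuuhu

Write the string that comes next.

Rewriting the 17 symbols of huuhuhuhuuhuhuuhu one by one yields huu hu hu huu hu huu hu huu hu hu huu hu huu hu hu huu hu; concatenated:

huuhuhuhuuhuhuuhuhuuhuhuhuuhuhuuhuhuhuuhu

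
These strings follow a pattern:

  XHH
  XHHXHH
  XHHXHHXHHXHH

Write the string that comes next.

XHHXHHXHHXHHXHHXHHXHHXHH

Each string is two copies of the previous one concatenated.
One more doubling of XHHXHHXHHXHH gives the answer.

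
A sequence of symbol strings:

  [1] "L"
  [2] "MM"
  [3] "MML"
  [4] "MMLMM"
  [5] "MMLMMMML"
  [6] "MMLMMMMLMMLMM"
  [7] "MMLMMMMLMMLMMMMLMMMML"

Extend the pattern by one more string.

From term 3 onward, concatenate the last term with the second-to-last: MM·L = MML, MML·MM = MMLMM, …
So term 8 is MMLMMMMLMMLMMMMLMMMML·MMLMMMMLMMLMM.

MMLMMMMLMMLMMMMLMMMMLMMLMMMMLMMLMM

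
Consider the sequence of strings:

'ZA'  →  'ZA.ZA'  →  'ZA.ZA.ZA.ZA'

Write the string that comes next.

ZA.ZA.ZA.ZA.ZA.ZA.ZA.ZA

s(k+1) = s(k)·.·s(k) — each term doubles the last with '.' between the halves.
One more doubling of ZA.ZA.ZA.ZA gives the answer.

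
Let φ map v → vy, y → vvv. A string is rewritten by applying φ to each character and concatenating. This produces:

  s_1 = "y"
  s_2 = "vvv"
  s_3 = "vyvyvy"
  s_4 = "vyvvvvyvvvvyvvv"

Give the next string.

Rewriting the 15 symbols of vyvvvvyvvvvyvvv one by one yields vy vvv vy vy vy vy vvv vy vy vy vy vvv vy vy vy; concatenated:

vyvvvvyvyvyvyvvvvyvyvyvyvvvvyvyvy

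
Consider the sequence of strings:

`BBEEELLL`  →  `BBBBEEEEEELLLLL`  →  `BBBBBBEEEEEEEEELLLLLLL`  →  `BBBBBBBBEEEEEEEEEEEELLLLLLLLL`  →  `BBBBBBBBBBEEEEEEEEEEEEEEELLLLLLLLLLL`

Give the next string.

BBBBBBBBBBBBEEEEEEEEEEEEEEEEEELLLLLLLLLLLLL

Term n consists of 2n B's, followed by 3n E's, followed by 2n+1 L's (n = 1, 2, …).
At n = 6 the blocks have lengths 12, 18, 13.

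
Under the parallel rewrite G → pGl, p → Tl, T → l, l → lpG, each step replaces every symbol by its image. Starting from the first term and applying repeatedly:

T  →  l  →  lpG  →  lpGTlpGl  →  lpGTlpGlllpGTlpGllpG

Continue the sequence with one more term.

lpGTlpGlllpGTlpGllpGlpGlpGTlpGlllpGTlpGllpGlpGTlpGl

Replace each of the 20 characters of lpGTlpGlllpGTlpGllpG in place — lpG Tl pGl l lpG Tl pGl lpG lpG lpG Tl pGl l lpG Tl pGl lpG lpG Tl pGl — and concatenate.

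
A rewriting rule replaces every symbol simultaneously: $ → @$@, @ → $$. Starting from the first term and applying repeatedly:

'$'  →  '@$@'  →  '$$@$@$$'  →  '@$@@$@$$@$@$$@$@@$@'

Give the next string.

Applying the rule to each of the 19 symbols of @$@@$@$$@$@$$@$@@$@ gives the pieces $$ @$@ $$ $$ @$@ $$ @$@ @$@ $$ @$@ $$ @$@ @$@ $$ @$@ $$ $$ @$@ $$, which concatenate to the answer.

$$@$@$$$$@$@$$@$@@$@$$@$@$$@$@@$@$$@$@$$$$@$@$$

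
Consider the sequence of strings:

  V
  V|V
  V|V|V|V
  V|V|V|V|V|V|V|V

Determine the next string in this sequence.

Every step duplicates the string with '|' between the halves.
Doubling V|V|V|V|V|V|V|V with '|' between the halves:

V|V|V|V|V|V|V|V|V|V|V|V|V|V|V|V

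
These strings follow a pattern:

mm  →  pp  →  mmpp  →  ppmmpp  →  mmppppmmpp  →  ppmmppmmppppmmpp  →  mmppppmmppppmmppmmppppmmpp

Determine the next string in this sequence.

Each term (from the third on) is the two preceding terms concatenated in order: term 3 = mm·pp = mmpp.
The next term joins ppmmppmmppppmmpp and mmppppmmppppmmppmmppppmmpp.

ppmmppmmppppmmppmmppppmmppppmmppmmppppmmpp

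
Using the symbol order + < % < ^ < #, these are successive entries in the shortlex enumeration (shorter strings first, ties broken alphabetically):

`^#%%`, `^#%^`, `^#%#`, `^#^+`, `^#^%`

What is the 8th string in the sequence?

^##+

Stepping forward 3 times from ^#^%: ^#^% → ^#^^ → ^#^#, then the target.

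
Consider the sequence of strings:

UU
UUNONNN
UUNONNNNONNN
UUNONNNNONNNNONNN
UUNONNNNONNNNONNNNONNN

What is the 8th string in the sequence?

Every step adds NONNN to the end: s(k+1) = s(k)·NONNN.
From UUNONNNNONNNNONNNNONNN, 3 further steps: UUNONNNNONNNNONNNNONNN → UUNONNNNONNNNONNNNONNNNONNN → UUNONNNNONNNNONNNNONNNNONNNNONNN → (answer).

UUNONNNNONNNNONNNNONNNNONNNNONNNNONNN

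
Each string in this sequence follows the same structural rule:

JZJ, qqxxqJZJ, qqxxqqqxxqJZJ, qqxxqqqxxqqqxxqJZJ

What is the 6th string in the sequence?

qqxxqqqxxqqqxxqqqxxqqqxxqJZJ

Every step adds qqxxq at the front: s(k+1) = qqxxq·s(k).
From qqxxqqqxxqqqxxqJZJ, 2 further steps: qqxxqqqxxqqqxxqJZJ → qqxxqqqxxqqqxxqqqxxqJZJ → (answer).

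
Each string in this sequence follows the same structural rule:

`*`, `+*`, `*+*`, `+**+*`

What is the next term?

*+*+**+*

This is a Fibonacci-style word recurrence s(k) = s(k−2)·s(k−1): e.g. *·+* = *+*.
So term 5 is *+*·+**+*.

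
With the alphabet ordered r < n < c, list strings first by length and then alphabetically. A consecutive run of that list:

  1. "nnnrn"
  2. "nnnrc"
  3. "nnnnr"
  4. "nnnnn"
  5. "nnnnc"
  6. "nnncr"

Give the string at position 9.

Advancing 3 positions from nnncr through nnncr → nnncn → nnncc reaches term 9.

nncrr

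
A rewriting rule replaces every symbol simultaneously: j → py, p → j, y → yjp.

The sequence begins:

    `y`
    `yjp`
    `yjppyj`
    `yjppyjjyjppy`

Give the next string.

Apply φ to yjppyjjyjppy symbol by symbol: y→yjp, j→py, p→j, p→j, y→yjp, j→py, j→py, y→yjp, j→py, p→j, p→j, y→yjp; joined: yjp py j j yjp py py yjp py j j yjp.

yjppyjjyjppypyyjppyjjyjp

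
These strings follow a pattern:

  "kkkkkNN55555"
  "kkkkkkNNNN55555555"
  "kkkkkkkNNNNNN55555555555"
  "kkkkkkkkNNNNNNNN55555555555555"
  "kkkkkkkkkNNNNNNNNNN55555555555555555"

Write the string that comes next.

Reading off run lengths: k runs 5, 6, 7, 8, 9; N runs 2, 4, 6, 8, 10; 5 runs 5, 8, 11, 14, 17 — each is linear in n, where the shown terms are n = 2, 3, 4, 5, 6.
At n = 7 the blocks have lengths 10, 12, 20.

kkkkkkkkkkNNNNNNNNNNNN55555555555555555555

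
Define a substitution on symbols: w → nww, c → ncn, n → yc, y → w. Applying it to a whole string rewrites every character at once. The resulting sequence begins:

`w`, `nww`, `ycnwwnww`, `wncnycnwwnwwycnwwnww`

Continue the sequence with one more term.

φ(wncnycnwwnwwycnwwnww) expands symbol-by-symbol to nww yc ncn yc w ncn yc nww nww yc nww nww w ncn yc nww nww yc nww nww; joining the 20 pieces gives the next term.

nwwycncnycwncnycnwwnwwycnwwnwwwncnycnwwnwwycnwwnww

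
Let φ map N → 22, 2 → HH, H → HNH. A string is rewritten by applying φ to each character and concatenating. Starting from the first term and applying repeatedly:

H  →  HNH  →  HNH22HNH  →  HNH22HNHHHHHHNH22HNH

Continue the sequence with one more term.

HNH22HNHHHHHHNH22HNHHNHHNHHNHHNHHNH22HNHHHHHHNH22HNH

φ(HNH22HNHHHHHHNH22HNH) expands symbol-by-symbol to HNH 22 HNH HH HH HNH 22 HNH HNH HNH HNH HNH HNH 22 HNH HH HH HNH 22 HNH; joining the 20 pieces gives the next term.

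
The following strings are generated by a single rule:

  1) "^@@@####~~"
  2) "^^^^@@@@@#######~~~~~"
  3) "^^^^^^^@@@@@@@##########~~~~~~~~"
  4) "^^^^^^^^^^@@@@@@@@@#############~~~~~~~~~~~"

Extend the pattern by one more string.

^^^^^^^^^^^^^@@@@@@@@@@@################~~~~~~~~~~~~~~

Each string has the form ^^{3n-2} @^{2n+1} #^{3n+1} ~^{3n-1} (n = 1, 2, …).
At n = 5 the blocks have lengths 13, 11, 16, 14.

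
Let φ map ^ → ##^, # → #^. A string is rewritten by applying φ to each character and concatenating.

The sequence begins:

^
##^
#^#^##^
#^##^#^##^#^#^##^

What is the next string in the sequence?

φ(#^##^#^##^#^#^##^) expands symbol-by-symbol to #^ ##^ #^ #^ ##^ #^ ##^ #^ #^ ##^ #^ ##^ #^ ##^ #^ #^ ##^; joining the 17 pieces gives the next term.

#^##^#^#^##^#^##^#^#^##^#^##^#^##^#^#^##^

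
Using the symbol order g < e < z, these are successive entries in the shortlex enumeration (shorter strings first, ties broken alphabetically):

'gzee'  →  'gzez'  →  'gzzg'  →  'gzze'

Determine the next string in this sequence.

gzzz

Find the rightmost character of gzze below z, bump it to the next letter, and reset everything to its right to g.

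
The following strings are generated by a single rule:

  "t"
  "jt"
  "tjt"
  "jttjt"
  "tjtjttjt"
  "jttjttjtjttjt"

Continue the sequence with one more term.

tjtjttjtjttjttjtjttjt

Each term (from the third on) is the two preceding terms concatenated in order: term 3 = t·jt = tjt.
Continuing: tjtjttjt · jttjttjtjttjt gives term 7.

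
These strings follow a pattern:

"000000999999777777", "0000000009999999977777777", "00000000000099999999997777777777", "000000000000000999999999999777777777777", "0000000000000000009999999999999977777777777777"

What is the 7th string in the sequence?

000000000000000000000000999999999999999999777777777777777777

Term n consists of 3n 0's, followed by 2n+2 9's, followed by 2n+2 7's, where the shown terms are n = 2, 3, 4, 5, 6.
For term 7, n = 8, so the run lengths are 24, 18, 18.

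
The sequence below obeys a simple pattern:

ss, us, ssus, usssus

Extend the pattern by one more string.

This is a Fibonacci-style word recurrence s(k) = s(k−2)·s(k−1): e.g. ss·us = ssus.
Continuing: ssus · usssus gives term 5.

ssususssus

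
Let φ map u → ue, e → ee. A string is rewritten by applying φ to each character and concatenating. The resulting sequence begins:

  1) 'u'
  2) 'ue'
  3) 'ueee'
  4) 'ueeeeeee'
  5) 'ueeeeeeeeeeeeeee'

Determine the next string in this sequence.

Rewriting the 16 symbols of ueeeeeeeeeeeeeee one by one yields ue ee ee ee ee ee ee ee ee ee ee ee ee ee ee ee; concatenated:

ueeeeeeeeeeeeeeeeeeeeeeeeeeeeeee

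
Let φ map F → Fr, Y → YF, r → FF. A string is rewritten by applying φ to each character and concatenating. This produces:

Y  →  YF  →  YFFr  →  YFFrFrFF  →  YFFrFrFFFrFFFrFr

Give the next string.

YFFrFrFFFrFFFrFrFrFFFrFrFrFFFrFF

φ(YFFrFrFFFrFFFrFr) expands symbol-by-symbol to YF Fr Fr FF Fr FF Fr Fr Fr FF Fr Fr Fr FF Fr FF; joining the 16 pieces gives the next term.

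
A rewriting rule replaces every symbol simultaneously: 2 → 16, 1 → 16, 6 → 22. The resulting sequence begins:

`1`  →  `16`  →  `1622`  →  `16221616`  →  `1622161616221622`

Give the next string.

φ(1622161616221622) expands symbol-by-symbol to 16 22 16 16 16 22 16 22 16 22 16 16 16 22 16 16; joining the 16 pieces gives the next term.

16221616162216221622161616221616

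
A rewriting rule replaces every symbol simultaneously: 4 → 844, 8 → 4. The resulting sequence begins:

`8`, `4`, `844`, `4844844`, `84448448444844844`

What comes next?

48448448444844844484484484448448444844844

Applying the rule to each of the 17 symbols of 84448448444844844 gives the pieces 4 844 844 844 4 844 844 4 844 844 844 4 844 844 4 844 844, which concatenate to the answer.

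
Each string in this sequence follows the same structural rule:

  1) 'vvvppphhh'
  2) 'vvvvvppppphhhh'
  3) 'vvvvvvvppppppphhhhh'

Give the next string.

Reading off run lengths: v runs 3, 5, 7; p runs 3, 5, 7; h runs 3, 4, 5 — each is linear in n (n = 1, 2, …).
At n = 4 the blocks have lengths 9, 9, 6.

vvvvvvvvvppppppppphhhhhh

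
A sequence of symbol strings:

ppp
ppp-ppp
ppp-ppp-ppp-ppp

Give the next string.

ppp-ppp-ppp-ppp-ppp-ppp-ppp-ppp

Each string is two copies of the previous one joined by '-'.
One more doubling of ppp-ppp-ppp-ppp gives the answer.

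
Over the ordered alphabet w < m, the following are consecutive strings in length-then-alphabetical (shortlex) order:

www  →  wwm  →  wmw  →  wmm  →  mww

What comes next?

Treat mww as a base-2 numeral over the given alphabet and add one, carrying through any trailing m's.

mwm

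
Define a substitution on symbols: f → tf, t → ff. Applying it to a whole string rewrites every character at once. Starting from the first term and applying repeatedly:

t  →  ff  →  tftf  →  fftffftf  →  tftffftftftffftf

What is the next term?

Rewriting the 16 symbols of tftffftftftffftf one by one yields ff tf ff tf tf tf ff tf ff tf ff tf tf tf ff tf; concatenated:

fftffftftftffftffftffftftftffftf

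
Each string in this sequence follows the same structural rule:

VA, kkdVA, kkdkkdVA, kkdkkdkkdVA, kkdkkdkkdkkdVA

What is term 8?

kkdkkdkkdkkdkkdkkdkkdVA

Each term is the previous one with kkd prepended.
From kkdkkdkkdkkdVA, 3 further steps: kkdkkdkkdkkdVA → kkdkkdkkdkkdkkdVA → kkdkkdkkdkkdkkdkkdVA → (answer).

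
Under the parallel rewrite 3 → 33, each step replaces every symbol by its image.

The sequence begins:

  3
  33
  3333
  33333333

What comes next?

Rewriting each symbol of 33333333: 3→33, 3→33, 3→33, 3→33, 3→33, 3→33, 3→33, 3→33, which concatenates to 33 33 33 33 33 33 33 33.

3333333333333333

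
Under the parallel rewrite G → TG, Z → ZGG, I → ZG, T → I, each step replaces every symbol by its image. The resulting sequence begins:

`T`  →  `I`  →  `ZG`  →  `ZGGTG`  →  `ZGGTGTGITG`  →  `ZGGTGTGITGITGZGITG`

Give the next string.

ZGGTGTGITGITGZGITGZGITGZGGTGZGITG

φ(ZGGTGTGITGITGZGITG) expands symbol-by-symbol to ZGG TG TG I TG I TG ZG I TG ZG I TG ZGG TG ZG I TG; joining the 18 pieces gives the next term.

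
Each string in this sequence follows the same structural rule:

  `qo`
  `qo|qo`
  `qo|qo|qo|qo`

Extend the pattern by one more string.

qo|qo|qo|qo|qo|qo|qo|qo

Every step duplicates the string with '|' between the halves.
So the next term is two copies of qo|qo|qo|qo with '|' between the halves.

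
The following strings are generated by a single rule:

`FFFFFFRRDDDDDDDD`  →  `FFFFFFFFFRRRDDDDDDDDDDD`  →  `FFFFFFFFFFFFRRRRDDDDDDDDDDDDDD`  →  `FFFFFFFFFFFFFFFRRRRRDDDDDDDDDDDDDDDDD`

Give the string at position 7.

FFFFFFFFFFFFFFFFFFFFFFFFRRRRRRRRDDDDDDDDDDDDDDDDDDDDDDDDDD

Each string has the form F^{3n} R^{n} D^{3n+2}, where the shown terms are n = 2, 3, 4, 5.
Setting n = 8 gives 24, 8, 26 characters in each block.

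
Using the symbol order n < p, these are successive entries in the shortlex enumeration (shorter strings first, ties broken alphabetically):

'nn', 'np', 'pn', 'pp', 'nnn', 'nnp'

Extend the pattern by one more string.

The successor of nnp increments the rightmost position that isn't already p and resets every position after it to n.

npn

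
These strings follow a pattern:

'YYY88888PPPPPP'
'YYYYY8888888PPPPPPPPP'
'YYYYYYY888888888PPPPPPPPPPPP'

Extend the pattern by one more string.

YYYYYYYYY88888888888PPPPPPPPPPPPPPP

Each string has the form Y^{2n-1} 8^{2n+1} P^{3n}, where the shown terms are n = 2, 3, 4.
Setting n = 5 gives 9, 11, 15 characters in each block.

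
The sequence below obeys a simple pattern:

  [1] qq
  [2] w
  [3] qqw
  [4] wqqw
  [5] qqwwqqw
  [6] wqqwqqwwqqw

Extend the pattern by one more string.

This is a Fibonacci-style word recurrence s(k) = s(k−2)·s(k−1): e.g. qq·w = qqw.
So term 7 is qqwwqqw·wqqwqqwwqqw.

qqwwqqwwqqwqqwwqqw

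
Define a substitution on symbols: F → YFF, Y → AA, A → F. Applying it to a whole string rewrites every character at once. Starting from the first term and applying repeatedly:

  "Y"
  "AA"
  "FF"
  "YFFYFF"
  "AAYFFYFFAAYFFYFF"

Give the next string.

Replace each of the 16 characters of AAYFFYFFAAYFFYFF in place — F F AA YFF YFF AA YFF YFF F F AA YFF YFF AA YFF YFF — and concatenate.

FFAAYFFYFFAAYFFYFFFFAAYFFYFFAAYFFYFF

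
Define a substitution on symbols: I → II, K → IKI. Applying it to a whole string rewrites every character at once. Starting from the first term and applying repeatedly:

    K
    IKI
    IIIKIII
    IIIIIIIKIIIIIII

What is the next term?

Replace each of the 15 characters of IIIIIIIKIIIIIII in place — II II II II II II II IKI II II II II II II II — and concatenate.

IIIIIIIIIIIIIIIKIIIIIIIIIIIIIII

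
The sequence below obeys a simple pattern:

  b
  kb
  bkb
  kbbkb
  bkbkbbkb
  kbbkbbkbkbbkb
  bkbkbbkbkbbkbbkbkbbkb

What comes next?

kbbkbbkbkbbkbbkbkbbkbkbbkbbkbkbbkb

Each term (from the third on) is the two preceding terms concatenated in order: term 3 = b·kb = bkb.
So term 8 is kbbkbbkbkbbkb·bkbkbbkbkbbkbbkbkbbkb.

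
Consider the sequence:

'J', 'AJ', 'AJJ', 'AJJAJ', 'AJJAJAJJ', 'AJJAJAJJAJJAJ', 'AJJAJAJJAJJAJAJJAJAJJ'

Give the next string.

AJJAJAJJAJJAJAJJAJAJJAJJAJAJJAJJAJ

From term 3 onward, concatenate the last term with the second-to-last: AJ·J = AJJ, AJJ·AJ = AJJAJ, …
The next term joins AJJAJAJJAJJAJAJJAJAJJ and AJJAJAJJAJJAJ.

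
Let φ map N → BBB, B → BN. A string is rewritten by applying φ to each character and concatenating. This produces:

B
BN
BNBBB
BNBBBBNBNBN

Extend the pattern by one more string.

Rewriting each symbol of BNBBBBNBNBN: B→BN, N→BBB, B→BN, B→BN, B→BN, B→BN, N→BBB, B→BN, N→BBB, B→BN, N→BBB, which concatenates to BN BBB BN BN BN BN BBB BN BBB BN BBB.

BNBBBBNBNBNBNBBBBNBBBBNBBB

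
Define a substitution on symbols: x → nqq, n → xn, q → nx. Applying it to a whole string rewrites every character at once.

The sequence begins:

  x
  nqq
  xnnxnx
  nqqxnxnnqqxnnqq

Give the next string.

xnnxnxnqqxnnqqxnxnnxnxnqqxnxnnxnx

Replace each of the 15 characters of nqqxnxnnqqxnnqq in place — xn nx nx nqq xn nqq xn xn nx nx nqq xn xn nx nx — and concatenate.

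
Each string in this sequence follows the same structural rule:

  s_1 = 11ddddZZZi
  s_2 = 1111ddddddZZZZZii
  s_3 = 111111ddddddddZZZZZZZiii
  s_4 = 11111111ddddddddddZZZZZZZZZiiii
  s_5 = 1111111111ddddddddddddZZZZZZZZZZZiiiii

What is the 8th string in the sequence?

Reading off run lengths: 1 runs 2, 4, 6, 8, 10; d runs 4, 6, 8, 10, 12; Z runs 3, 5, 7, 9, 11; i runs 1, 2, 3, 4, 5 — each is linear in n (n = 1, 2, …).
At n = 8 the blocks have lengths 16, 18, 17, 8.

1111111111111111ddddddddddddddddddZZZZZZZZZZZZZZZZZiiiiiiii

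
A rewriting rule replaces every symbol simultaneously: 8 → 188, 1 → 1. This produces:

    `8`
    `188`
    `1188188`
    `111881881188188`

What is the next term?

1111881881188188111881881188188

Replace each of the 15 characters of 111881881188188 in place — 1 1 1 188 188 1 188 188 1 1 188 188 1 188 188 — and concatenate.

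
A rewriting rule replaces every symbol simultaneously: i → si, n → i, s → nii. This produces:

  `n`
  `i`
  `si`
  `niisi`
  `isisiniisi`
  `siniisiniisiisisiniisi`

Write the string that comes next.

Applying the rule to each of the 22 symbols of siniisiniisiisisiniisi gives the pieces nii si i si si nii si i si si nii si si nii si nii si i si si nii si, which concatenate to the answer.

niisiisisiniisiisisiniisisiniisiniisiisisiniisi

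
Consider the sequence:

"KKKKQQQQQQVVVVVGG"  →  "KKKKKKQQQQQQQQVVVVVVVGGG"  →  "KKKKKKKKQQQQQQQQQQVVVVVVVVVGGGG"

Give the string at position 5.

KKKKKKKKKKKKQQQQQQQQQQQQQQVVVVVVVVVVVVVGGGGGG

Each string has the form K^{2n} Q^{2n+2} V^{2n+1} G^{n}, where the shown terms are n = 2, 3, 4.
For term 5, n = 6, so the run lengths are 12, 14, 13, 6.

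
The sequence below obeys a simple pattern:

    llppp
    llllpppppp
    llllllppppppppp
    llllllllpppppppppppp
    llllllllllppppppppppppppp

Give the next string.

llllllllllllpppppppppppppppppp

Term n consists of 2n l's, followed by 3n p's (n = 1, 2, …).
For the next term, n = 6, so the run lengths are 12, 18.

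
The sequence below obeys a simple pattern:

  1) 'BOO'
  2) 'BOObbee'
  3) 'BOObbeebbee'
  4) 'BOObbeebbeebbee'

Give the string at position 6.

BOObbeebbeebbeebbeebbee

Each term is the previous one with bbee appended.
From BOObbeebbeebbee, 2 further steps: BOObbeebbeebbee → BOObbeebbeebbeebbee → (answer).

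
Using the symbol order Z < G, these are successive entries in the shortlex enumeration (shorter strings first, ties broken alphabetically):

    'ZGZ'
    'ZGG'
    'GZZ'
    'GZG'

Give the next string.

GGZ

The successor of GZG increments the rightmost position that isn't already G and resets every position after it to Z.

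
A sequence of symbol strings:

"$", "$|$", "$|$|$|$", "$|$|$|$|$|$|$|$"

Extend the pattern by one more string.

Each string is two copies of the previous one joined by '|'.
So the next term is two copies of $|$|$|$|$|$|$|$ with '|' between the halves.

$|$|$|$|$|$|$|$|$|$|$|$|$|$|$|$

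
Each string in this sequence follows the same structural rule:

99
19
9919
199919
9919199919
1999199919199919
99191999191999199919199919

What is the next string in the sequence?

199919991919991999191999191999199919199919

Each term (from the third on) is the two preceding terms concatenated in order: term 3 = 99·19 = 9919.
So term 8 is 1999199919199919·99191999191999199919199919.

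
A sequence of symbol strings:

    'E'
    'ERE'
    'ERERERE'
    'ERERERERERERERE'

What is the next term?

Every step duplicates the string with 'R' between the halves.
Doubling ERERERERERERERE with 'R' between the halves:

ERERERERERERERERERERERERERERERE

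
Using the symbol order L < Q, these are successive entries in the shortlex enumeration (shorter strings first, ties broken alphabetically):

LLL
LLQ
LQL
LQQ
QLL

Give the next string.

QLQ

Treat QLL as a base-2 numeral over the given alphabet and add one, carrying through any trailing Q's.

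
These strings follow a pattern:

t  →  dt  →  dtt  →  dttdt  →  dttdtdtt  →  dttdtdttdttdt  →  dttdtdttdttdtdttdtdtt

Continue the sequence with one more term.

From term 3 onward, concatenate the last term with the second-to-last: dt·t = dtt, dtt·dt = dttdt, …
Continuing: dttdtdttdttdtdttdtdtt · dttdtdttdttdt gives term 8.

dttdtdttdttdtdttdtdttdttdtdttdttdt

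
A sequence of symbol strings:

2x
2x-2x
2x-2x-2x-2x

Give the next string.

s(k+1) = s(k)·-·s(k) — each term doubles the last with '-' between the halves.
Doubling 2x-2x-2x-2x with '-' between the halves:

2x-2x-2x-2x-2x-2x-2x-2x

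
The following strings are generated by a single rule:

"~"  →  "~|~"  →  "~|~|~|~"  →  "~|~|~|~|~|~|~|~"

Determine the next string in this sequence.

Every step duplicates the string with '|' between the halves.
One more doubling of ~|~|~|~|~|~|~|~ gives the answer.

~|~|~|~|~|~|~|~|~|~|~|~|~|~|~|~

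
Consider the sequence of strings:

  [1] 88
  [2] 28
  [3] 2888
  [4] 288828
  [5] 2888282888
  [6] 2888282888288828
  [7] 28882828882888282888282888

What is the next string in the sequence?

288828288828882828882828882888282888288828

This is a Fibonacci-style word recurrence s(k) = s(k−1)·s(k−2): e.g. 28·88 = 2888.
So term 8 is 28882828882888282888282888·2888282888288828.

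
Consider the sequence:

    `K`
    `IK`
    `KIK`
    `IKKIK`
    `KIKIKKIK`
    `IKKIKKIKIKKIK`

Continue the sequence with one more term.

This is a Fibonacci-style word recurrence s(k) = s(k−2)·s(k−1): e.g. K·IK = KIK.
Continuing: KIKIKKIK · IKKIKKIKIKKIK gives term 7.

KIKIKKIKIKKIKKIKIKKIK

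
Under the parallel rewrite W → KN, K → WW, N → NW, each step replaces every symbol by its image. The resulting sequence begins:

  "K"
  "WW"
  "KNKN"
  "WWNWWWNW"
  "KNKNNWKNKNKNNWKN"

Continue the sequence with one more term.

WWNWWWNWNWKNWWNWWWNWWWNWNWKNWWNW

Replace each of the 16 characters of KNKNNWKNKNKNNWKN in place — WW NW WW NW NW KN WW NW WW NW WW NW NW KN WW NW — and concatenate.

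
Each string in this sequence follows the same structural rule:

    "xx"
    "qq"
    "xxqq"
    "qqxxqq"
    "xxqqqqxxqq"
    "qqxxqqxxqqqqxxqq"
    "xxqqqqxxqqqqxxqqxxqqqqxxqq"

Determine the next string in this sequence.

qqxxqqxxqqqqxxqqxxqqqqxxqqqqxxqqxxqqqqxxqq

Each term (from the third on) is the two preceding terms concatenated in order: term 3 = xx·qq = xxqq.
So term 8 is qqxxqqxxqqqqxxqq·xxqqqqxxqqqqxxqqxxqqqqxxqq.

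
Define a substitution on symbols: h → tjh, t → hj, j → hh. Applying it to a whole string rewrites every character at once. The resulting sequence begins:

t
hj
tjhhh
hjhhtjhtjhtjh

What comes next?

tjhhhtjhtjhhjhhtjhhjhhtjhhjhhtjh

Replace each of the 13 characters of hjhhtjhtjhtjh in place — tjh hh tjh tjh hj hh tjh hj hh tjh hj hh tjh — and concatenate.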